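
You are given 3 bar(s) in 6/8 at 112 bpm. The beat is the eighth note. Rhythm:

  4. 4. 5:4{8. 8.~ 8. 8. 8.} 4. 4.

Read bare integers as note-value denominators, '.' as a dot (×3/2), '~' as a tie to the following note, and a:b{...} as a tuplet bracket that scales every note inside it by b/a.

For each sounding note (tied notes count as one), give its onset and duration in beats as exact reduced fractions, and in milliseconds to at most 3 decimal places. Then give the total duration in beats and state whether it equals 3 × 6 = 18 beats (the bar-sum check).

1) 0.0ms=0b +1607.143ms=3b
2) 1607.143ms=3b +1607.143ms=3b
3) 3214.286ms=6b +642.857ms=6/5b
4) 3857.143ms=36/5b +1285.714ms=12/5b
5) 5142.857ms=48/5b +642.857ms=6/5b
6) 5785.714ms=54/5b +642.857ms=6/5b
7) 6428.571ms=12b +1607.143ms=3b
8) 8035.714ms=15b +1607.143ms=3b
Σ=18b of 18 (112bpm 6/8) — PASS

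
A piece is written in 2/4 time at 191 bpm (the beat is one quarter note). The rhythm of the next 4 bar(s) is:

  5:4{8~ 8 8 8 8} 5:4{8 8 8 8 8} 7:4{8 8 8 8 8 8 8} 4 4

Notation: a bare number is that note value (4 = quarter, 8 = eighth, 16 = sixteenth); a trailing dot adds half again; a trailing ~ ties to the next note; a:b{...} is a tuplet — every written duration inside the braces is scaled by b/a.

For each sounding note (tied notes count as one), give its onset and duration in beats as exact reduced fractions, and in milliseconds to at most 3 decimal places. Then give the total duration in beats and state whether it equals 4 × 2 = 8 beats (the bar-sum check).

1) 0.0ms=0b +251.309ms=4/5b
2) 251.309ms=4/5b +125.654ms=2/5b
3) 376.963ms=6/5b +125.654ms=2/5b
4) 502.618ms=8/5b +125.654ms=2/5b
5) 628.272ms=2b +125.654ms=2/5b
6) 753.927ms=12/5b +125.654ms=2/5b
7) 879.581ms=14/5b +125.654ms=2/5b
8) 1005.236ms=16/5b +125.654ms=2/5b
9) 1130.89ms=18/5b +125.654ms=2/5b
10) 1256.545ms=4b +89.753ms=2/7b
11) 1346.298ms=30/7b +89.753ms=2/7b
12) 1436.051ms=32/7b +89.753ms=2/7b
13) 1525.804ms=34/7b +89.753ms=2/7b
14) 1615.557ms=36/7b +89.753ms=2/7b
15) 1705.31ms=38/7b +89.753ms=2/7b
16) 1795.064ms=40/7b +89.753ms=2/7b
17) 1884.817ms=6b +314.136ms=1b
18) 2198.953ms=7b +314.136ms=1b
Σ=8b of 8 (191bpm 2/4) — PASS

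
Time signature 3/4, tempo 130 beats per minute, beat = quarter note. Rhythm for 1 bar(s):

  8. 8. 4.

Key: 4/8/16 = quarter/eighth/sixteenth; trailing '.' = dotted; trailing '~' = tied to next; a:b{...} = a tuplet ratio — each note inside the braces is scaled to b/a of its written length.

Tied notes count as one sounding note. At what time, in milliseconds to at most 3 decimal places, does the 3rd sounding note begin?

1. 0.0ms @ 0 + 346.154ms (3/4)
2. 346.154ms @ 3/4 + 346.154ms (3/4)
3. 692.308ms @ 3/2 + 692.308ms (3/2)

note 3 onset = 3/2b = 692.308ms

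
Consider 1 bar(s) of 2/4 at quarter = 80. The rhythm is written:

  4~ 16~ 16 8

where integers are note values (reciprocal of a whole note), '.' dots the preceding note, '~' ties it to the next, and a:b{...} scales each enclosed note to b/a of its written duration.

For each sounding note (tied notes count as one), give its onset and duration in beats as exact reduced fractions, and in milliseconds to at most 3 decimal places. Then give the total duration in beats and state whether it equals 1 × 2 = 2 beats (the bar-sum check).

1) 0.0ms=0b +1125.0ms=3/2b
2) 1125.0ms=3/2b +375.0ms=1/2b
Σ=2b of 2 (80bpm 2/4) — PASS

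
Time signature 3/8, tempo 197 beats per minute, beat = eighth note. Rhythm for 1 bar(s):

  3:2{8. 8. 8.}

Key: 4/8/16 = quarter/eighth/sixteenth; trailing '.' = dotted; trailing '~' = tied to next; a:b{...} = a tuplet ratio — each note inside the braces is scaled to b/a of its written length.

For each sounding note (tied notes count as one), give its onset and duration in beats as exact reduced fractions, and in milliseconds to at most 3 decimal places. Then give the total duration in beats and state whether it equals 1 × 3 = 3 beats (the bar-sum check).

1) 0.0ms=0b +304.569ms=1b
2) 304.569ms=1b +304.569ms=1b
3) 609.137ms=2b +304.569ms=1b
Σ=3b of 3 (197bpm 3/8) — PASS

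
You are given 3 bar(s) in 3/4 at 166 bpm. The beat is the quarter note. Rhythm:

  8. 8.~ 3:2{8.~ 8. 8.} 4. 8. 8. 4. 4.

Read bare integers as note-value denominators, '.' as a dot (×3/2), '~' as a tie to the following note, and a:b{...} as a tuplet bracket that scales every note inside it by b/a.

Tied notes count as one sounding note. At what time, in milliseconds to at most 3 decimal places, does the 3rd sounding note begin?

1. 0.0ms @ 0 + 271.084ms (3/4)
2. 271.084ms @ 3/4 + 632.53ms (7/4)
3. 903.614ms @ 5/2 + 180.723ms (1/2)
4. 1084.337ms @ 3 + 542.169ms (3/2)
5. 1626.506ms @ 9/2 + 271.084ms (3/4)
6. 1897.59ms @ 21/4 + 271.084ms (3/4)
7. 2168.675ms @ 6 + 542.169ms (3/2)
8. 2710.843ms @ 15/2 + 542.169ms (3/2)

note 3 onset = 5/2b = 903.614ms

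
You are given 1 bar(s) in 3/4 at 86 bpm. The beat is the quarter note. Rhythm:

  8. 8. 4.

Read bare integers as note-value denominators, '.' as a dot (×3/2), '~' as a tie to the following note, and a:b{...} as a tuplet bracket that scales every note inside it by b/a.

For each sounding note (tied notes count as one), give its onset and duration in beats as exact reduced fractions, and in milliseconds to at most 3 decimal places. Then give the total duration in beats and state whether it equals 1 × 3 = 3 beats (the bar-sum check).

1) 0.0ms=0b +523.256ms=3/4b
2) 523.256ms=3/4b +523.256ms=3/4b
3) 1046.512ms=3/2b +1046.512ms=3/2b
Σ=3b of 3 (86bpm 3/4) — PASS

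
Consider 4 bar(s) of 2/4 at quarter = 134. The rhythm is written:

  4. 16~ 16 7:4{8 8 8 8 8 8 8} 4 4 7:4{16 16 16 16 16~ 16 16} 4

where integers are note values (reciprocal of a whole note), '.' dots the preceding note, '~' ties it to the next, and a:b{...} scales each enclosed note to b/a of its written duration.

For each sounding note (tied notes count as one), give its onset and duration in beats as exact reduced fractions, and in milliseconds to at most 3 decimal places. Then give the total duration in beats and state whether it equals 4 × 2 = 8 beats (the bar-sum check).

1) 0.0ms=0b +671.642ms=3/2b
2) 671.642ms=3/2b +223.881ms=1/2b
3) 895.522ms=2b +127.932ms=2/7b
4) 1023.454ms=16/7b +127.932ms=2/7b
5) 1151.386ms=18/7b +127.932ms=2/7b
6) 1279.318ms=20/7b +127.932ms=2/7b
7) 1407.249ms=22/7b +127.932ms=2/7b
8) 1535.181ms=24/7b +127.932ms=2/7b
9) 1663.113ms=26/7b +127.932ms=2/7b
10) 1791.045ms=4b +447.761ms=1b
11) 2238.806ms=5b +447.761ms=1b
12) 2686.567ms=6b +63.966ms=1/7b
13) 2750.533ms=43/7b +63.966ms=1/7b
14) 2814.499ms=44/7b +63.966ms=1/7b
15) 2878.465ms=45/7b +63.966ms=1/7b
16) 2942.431ms=46/7b +127.932ms=2/7b
17) 3070.362ms=48/7b +63.966ms=1/7b
18) 3134.328ms=7b +447.761ms=1b
Σ=8b of 8 (134bpm 2/4) — PASS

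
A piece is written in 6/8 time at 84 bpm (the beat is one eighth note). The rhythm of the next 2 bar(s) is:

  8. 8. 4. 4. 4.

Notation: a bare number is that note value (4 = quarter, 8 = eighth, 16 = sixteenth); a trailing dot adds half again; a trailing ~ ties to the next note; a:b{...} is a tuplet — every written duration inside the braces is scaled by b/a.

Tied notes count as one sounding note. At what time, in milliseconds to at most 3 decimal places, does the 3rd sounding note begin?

1. 0.0ms @ 0 + 1071.429ms (3/2)
2. 1071.429ms @ 3/2 + 1071.429ms (3/2)
3. 2142.857ms @ 3 + 2142.857ms (3)
4. 4285.714ms @ 6 + 2142.857ms (3)
5. 6428.571ms @ 9 + 2142.857ms (3)

note 3 onset = 3b = 2142.857ms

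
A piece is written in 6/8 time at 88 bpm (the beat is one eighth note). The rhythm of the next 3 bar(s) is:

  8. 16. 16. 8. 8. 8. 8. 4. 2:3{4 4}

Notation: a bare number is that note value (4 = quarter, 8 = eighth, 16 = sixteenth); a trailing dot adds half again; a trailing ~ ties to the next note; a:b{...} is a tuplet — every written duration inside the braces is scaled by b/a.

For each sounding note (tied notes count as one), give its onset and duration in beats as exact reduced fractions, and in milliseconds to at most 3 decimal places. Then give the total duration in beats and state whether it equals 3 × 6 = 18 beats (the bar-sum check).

1) 0.0ms=0b +1022.727ms=3/2b
2) 1022.727ms=3/2b +511.364ms=3/4b
3) 1534.091ms=9/4b +511.364ms=3/4b
4) 2045.455ms=3b +1022.727ms=3/2b
5) 3068.182ms=9/2b +1022.727ms=3/2b
6) 4090.909ms=6b +1022.727ms=3/2b
7) 5113.636ms=15/2b +1022.727ms=3/2b
8) 6136.364ms=9b +2045.455ms=3b
9) 8181.818ms=12b +2045.455ms=3b
10) 10227.273ms=15b +2045.455ms=3b
Σ=18b of 18 (88bpm 6/8) — PASS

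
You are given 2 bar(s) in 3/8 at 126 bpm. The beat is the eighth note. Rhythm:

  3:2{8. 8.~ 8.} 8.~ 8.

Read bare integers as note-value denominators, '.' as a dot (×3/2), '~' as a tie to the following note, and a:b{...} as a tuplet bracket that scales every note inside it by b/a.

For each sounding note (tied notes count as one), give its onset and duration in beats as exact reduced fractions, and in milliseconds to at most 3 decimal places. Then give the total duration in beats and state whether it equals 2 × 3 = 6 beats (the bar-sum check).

1) 0.0ms=0b +476.19ms=1b
2) 476.19ms=1b +952.381ms=2b
3) 1428.571ms=3b +1428.571ms=3b
Σ=6b of 6 (126bpm 3/8) — PASS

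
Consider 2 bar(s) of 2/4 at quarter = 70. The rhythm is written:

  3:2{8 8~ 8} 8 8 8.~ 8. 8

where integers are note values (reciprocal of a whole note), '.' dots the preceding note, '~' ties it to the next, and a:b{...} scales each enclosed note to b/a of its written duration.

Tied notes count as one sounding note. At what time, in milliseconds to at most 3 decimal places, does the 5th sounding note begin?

1. 0.0ms @ 0 + 285.714ms (1/3)
2. 285.714ms @ 1/3 + 571.429ms (2/3)
3. 857.143ms @ 1 + 428.571ms (1/2)
4. 1285.714ms @ 3/2 + 428.571ms (1/2)
5. 1714.286ms @ 2 + 1285.714ms (3/2)
6. 3000.0ms @ 7/2 + 428.571ms (1/2)

note 5 onset = 2b = 1714.286ms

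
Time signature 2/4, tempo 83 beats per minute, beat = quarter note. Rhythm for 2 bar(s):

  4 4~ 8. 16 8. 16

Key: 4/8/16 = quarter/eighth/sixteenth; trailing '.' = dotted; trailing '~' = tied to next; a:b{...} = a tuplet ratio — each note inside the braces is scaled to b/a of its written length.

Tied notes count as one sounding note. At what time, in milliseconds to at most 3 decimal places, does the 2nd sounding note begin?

note 2 onset = 1b = 722.892ms

1. 0.0ms @ 0 + 722.892ms (1)
2. 722.892ms @ 1 + 1265.06ms (7/4)
3. 1987.952ms @ 11/4 + 180.723ms (1/4)
4. 2168.675ms @ 3 + 542.169ms (3/4)
5. 2710.843ms @ 15/4 + 180.723ms (1/4)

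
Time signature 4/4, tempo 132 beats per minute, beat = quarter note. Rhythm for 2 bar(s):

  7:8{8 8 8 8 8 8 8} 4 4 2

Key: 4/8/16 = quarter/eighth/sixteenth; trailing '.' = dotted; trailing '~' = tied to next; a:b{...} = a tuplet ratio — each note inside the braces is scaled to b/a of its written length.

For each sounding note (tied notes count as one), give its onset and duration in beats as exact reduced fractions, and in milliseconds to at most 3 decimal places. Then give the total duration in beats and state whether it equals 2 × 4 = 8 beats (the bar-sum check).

1) 0.0ms=0b +259.74ms=4/7b
2) 259.74ms=4/7b +259.74ms=4/7b
3) 519.481ms=8/7b +259.74ms=4/7b
4) 779.221ms=12/7b +259.74ms=4/7b
5) 1038.961ms=16/7b +259.74ms=4/7b
6) 1298.701ms=20/7b +259.74ms=4/7b
7) 1558.442ms=24/7b +259.74ms=4/7b
8) 1818.182ms=4b +454.545ms=1b
9) 2272.727ms=5b +454.545ms=1b
10) 2727.273ms=6b +909.091ms=2b
Σ=8b of 8 (132bpm 4/4) — PASS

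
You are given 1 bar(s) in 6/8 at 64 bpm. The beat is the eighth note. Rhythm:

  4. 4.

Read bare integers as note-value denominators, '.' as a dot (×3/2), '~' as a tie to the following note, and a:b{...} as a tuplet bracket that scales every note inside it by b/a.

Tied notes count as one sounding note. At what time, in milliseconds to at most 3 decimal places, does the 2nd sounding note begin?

note 2 onset = 3b = 2812.5ms

1. 0.0ms @ 0 + 2812.5ms (3)
2. 2812.5ms @ 3 + 2812.5ms (3)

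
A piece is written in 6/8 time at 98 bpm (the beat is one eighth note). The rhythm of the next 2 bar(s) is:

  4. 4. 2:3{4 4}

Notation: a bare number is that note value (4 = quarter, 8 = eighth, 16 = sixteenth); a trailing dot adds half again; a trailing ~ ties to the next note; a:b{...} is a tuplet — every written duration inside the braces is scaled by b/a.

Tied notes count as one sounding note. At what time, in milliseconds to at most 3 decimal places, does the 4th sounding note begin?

note 4 onset = 9b = 5510.204ms

1. 0.0ms @ 0 + 1836.735ms (3)
2. 1836.735ms @ 3 + 1836.735ms (3)
3. 3673.469ms @ 6 + 1836.735ms (3)
4. 5510.204ms @ 9 + 1836.735ms (3)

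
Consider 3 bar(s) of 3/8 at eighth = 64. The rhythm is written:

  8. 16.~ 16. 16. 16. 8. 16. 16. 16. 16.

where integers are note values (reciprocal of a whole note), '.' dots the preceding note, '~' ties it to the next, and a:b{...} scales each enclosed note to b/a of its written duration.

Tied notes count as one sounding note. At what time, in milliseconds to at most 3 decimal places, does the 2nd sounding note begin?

1. 0.0ms @ 0 + 1406.25ms (3/2)
2. 1406.25ms @ 3/2 + 1406.25ms (3/2)
3. 2812.5ms @ 3 + 703.125ms (3/4)
4. 3515.625ms @ 15/4 + 703.125ms (3/4)
5. 4218.75ms @ 9/2 + 1406.25ms (3/2)
6. 5625.0ms @ 6 + 703.125ms (3/4)
7. 6328.125ms @ 27/4 + 703.125ms (3/4)
8. 7031.25ms @ 15/2 + 703.125ms (3/4)
9. 7734.375ms @ 33/4 + 703.125ms (3/4)

note 2 onset = 3/2b = 1406.25ms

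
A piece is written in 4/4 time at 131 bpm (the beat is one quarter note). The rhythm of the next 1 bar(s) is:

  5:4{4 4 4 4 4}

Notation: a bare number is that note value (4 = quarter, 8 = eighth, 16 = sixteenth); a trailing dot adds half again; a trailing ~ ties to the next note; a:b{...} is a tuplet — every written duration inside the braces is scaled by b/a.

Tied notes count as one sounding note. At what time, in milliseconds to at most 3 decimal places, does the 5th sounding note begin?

note 5 onset = 16/5b = 1465.649ms

1. 0.0ms @ 0 + 366.412ms (4/5)
2. 366.412ms @ 4/5 + 366.412ms (4/5)
3. 732.824ms @ 8/5 + 366.412ms (4/5)
4. 1099.237ms @ 12/5 + 366.412ms (4/5)
5. 1465.649ms @ 16/5 + 366.412ms (4/5)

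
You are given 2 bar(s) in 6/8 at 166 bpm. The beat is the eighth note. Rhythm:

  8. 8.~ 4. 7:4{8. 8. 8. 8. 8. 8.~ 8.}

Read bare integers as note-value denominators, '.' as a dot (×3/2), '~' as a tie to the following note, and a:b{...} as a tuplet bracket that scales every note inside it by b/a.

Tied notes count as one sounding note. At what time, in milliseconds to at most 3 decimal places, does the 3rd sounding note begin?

1. 0.0ms @ 0 + 542.169ms (3/2)
2. 542.169ms @ 3/2 + 1626.506ms (9/2)
3. 2168.675ms @ 6 + 309.811ms (6/7)
4. 2478.485ms @ 48/7 + 309.811ms (6/7)
5. 2788.296ms @ 54/7 + 309.811ms (6/7)
6. 3098.107ms @ 60/7 + 309.811ms (6/7)
7. 3407.917ms @ 66/7 + 309.811ms (6/7)
8. 3717.728ms @ 72/7 + 619.621ms (12/7)

note 3 onset = 6b = 2168.675ms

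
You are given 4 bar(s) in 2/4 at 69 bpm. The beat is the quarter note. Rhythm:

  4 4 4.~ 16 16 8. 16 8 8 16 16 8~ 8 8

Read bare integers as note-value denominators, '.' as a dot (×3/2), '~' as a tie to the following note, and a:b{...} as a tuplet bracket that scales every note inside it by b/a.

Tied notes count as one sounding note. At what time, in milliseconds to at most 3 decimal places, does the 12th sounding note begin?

note 12 onset = 15/2b = 6521.739ms

1. 0.0ms @ 0 + 869.565ms (1)
2. 869.565ms @ 1 + 869.565ms (1)
3. 1739.13ms @ 2 + 1521.739ms (7/4)
4. 3260.87ms @ 15/4 + 217.391ms (1/4)
5. 3478.261ms @ 4 + 652.174ms (3/4)
6. 4130.435ms @ 19/4 + 217.391ms (1/4)
7. 4347.826ms @ 5 + 434.783ms (1/2)
8. 4782.609ms @ 11/2 + 434.783ms (1/2)
9. 5217.391ms @ 6 + 217.391ms (1/4)
10. 5434.783ms @ 25/4 + 217.391ms (1/4)
11. 5652.174ms @ 13/2 + 869.565ms (1)
12. 6521.739ms @ 15/2 + 434.783ms (1/2)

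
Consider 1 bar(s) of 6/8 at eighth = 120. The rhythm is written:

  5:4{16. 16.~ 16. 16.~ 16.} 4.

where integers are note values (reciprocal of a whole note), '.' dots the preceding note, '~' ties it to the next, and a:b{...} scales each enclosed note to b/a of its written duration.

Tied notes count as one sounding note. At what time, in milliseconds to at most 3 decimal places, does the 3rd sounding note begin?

note 3 onset = 9/5b = 900.0ms

1. 0.0ms @ 0 + 300.0ms (3/5)
2. 300.0ms @ 3/5 + 600.0ms (6/5)
3. 900.0ms @ 9/5 + 600.0ms (6/5)
4. 1500.0ms @ 3 + 1500.0ms (3)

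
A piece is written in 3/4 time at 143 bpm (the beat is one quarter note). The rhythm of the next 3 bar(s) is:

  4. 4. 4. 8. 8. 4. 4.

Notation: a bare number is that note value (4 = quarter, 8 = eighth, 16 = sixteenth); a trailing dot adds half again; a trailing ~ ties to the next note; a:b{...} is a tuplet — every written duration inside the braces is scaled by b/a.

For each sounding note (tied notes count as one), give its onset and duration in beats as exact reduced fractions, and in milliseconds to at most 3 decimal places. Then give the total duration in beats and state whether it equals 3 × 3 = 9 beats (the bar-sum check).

1) 0.0ms=0b +629.371ms=3/2b
2) 629.371ms=3/2b +629.371ms=3/2b
3) 1258.741ms=3b +629.371ms=3/2b
4) 1888.112ms=9/2b +314.685ms=3/4b
5) 2202.797ms=21/4b +314.685ms=3/4b
6) 2517.483ms=6b +629.371ms=3/2b
7) 3146.853ms=15/2b +629.371ms=3/2b
Σ=9b of 9 (143bpm 3/4) — PASS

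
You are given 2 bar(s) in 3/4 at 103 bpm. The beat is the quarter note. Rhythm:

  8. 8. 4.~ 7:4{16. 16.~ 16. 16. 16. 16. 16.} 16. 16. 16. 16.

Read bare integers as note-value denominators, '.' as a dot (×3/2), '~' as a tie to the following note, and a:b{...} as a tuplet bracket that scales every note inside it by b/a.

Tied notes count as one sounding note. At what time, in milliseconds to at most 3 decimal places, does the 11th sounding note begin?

note 11 onset = 21/4b = 3058.252ms

1. 0.0ms @ 0 + 436.893ms (3/4)
2. 436.893ms @ 3/4 + 436.893ms (3/4)
3. 873.786ms @ 3/2 + 998.613ms (12/7)
4. 1872.399ms @ 45/14 + 249.653ms (3/7)
5. 2122.053ms @ 51/14 + 124.827ms (3/14)
6. 2246.879ms @ 27/7 + 124.827ms (3/14)
7. 2371.706ms @ 57/14 + 124.827ms (3/14)
8. 2496.533ms @ 30/7 + 124.827ms (3/14)
9. 2621.359ms @ 9/2 + 218.447ms (3/8)
10. 2839.806ms @ 39/8 + 218.447ms (3/8)
11. 3058.252ms @ 21/4 + 218.447ms (3/8)
12. 3276.699ms @ 45/8 + 218.447ms (3/8)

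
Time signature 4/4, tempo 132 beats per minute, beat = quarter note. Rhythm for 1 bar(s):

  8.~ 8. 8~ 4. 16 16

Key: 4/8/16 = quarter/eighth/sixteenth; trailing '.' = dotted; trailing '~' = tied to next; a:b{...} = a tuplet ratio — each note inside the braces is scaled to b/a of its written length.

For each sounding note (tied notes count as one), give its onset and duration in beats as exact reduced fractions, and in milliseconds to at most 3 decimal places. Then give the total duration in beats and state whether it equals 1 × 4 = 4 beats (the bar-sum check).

1) 0.0ms=0b +681.818ms=3/2b
2) 681.818ms=3/2b +909.091ms=2b
3) 1590.909ms=7/2b +113.636ms=1/4b
4) 1704.545ms=15/4b +113.636ms=1/4b
Σ=4b of 4 (132bpm 4/4) — PASS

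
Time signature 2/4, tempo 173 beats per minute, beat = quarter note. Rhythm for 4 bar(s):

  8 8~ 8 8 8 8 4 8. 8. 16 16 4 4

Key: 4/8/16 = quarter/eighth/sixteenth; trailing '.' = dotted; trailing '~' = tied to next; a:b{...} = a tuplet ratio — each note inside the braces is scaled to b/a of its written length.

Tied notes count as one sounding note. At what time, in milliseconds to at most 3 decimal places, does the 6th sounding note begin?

1. 0.0ms @ 0 + 173.41ms (1/2)
2. 173.41ms @ 1/2 + 346.821ms (1)
3. 520.231ms @ 3/2 + 173.41ms (1/2)
4. 693.642ms @ 2 + 173.41ms (1/2)
5. 867.052ms @ 5/2 + 173.41ms (1/2)
6. 1040.462ms @ 3 + 346.821ms (1)
7. 1387.283ms @ 4 + 260.116ms (3/4)
8. 1647.399ms @ 19/4 + 260.116ms (3/4)
9. 1907.514ms @ 11/2 + 86.705ms (1/4)
10. 1994.22ms @ 23/4 + 86.705ms (1/4)
11. 2080.925ms @ 6 + 346.821ms (1)
12. 2427.746ms @ 7 + 346.821ms (1)

note 6 onset = 3b = 1040.462ms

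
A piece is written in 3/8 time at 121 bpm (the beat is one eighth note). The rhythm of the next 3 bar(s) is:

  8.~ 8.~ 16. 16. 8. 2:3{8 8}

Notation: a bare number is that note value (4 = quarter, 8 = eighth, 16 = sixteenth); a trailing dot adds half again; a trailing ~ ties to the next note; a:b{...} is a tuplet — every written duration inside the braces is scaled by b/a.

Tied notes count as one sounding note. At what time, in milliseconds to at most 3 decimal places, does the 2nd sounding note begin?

1. 0.0ms @ 0 + 1859.504ms (15/4)
2. 1859.504ms @ 15/4 + 371.901ms (3/4)
3. 2231.405ms @ 9/2 + 743.802ms (3/2)
4. 2975.207ms @ 6 + 743.802ms (3/2)
5. 3719.008ms @ 15/2 + 743.802ms (3/2)

note 2 onset = 15/4b = 1859.504ms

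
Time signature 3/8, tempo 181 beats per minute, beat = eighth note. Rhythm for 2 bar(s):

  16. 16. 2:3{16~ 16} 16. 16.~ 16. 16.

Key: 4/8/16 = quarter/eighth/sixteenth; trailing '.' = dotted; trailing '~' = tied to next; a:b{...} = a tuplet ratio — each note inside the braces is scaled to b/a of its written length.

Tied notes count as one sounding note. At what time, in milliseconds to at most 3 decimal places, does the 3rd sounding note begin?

note 3 onset = 3/2b = 497.238ms

1. 0.0ms @ 0 + 248.619ms (3/4)
2. 248.619ms @ 3/4 + 248.619ms (3/4)
3. 497.238ms @ 3/2 + 497.238ms (3/2)
4. 994.475ms @ 3 + 248.619ms (3/4)
5. 1243.094ms @ 15/4 + 497.238ms (3/2)
6. 1740.331ms @ 21/4 + 248.619ms (3/4)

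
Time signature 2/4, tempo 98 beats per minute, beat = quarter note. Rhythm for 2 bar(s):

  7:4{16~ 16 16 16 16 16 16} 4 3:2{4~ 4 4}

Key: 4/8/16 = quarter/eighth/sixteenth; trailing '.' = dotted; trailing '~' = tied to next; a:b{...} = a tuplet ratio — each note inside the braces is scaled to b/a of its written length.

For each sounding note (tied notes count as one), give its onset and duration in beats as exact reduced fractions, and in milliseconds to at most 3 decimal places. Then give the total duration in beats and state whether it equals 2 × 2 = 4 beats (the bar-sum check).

1) 0.0ms=0b +174.927ms=2/7b
2) 174.927ms=2/7b +87.464ms=1/7b
3) 262.391ms=3/7b +87.464ms=1/7b
4) 349.854ms=4/7b +87.464ms=1/7b
5) 437.318ms=5/7b +87.464ms=1/7b
6) 524.781ms=6/7b +87.464ms=1/7b
7) 612.245ms=1b +612.245ms=1b
8) 1224.49ms=2b +816.327ms=4/3b
9) 2040.816ms=10/3b +408.163ms=2/3b
Σ=4b of 4 (98bpm 2/4) — PASS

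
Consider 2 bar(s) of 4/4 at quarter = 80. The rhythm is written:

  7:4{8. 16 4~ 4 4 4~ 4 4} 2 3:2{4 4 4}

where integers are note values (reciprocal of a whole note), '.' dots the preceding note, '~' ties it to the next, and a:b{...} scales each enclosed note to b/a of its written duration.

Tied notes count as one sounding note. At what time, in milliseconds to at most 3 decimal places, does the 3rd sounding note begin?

1. 0.0ms @ 0 + 321.429ms (3/7)
2. 321.429ms @ 3/7 + 107.143ms (1/7)
3. 428.571ms @ 4/7 + 857.143ms (8/7)
4. 1285.714ms @ 12/7 + 428.571ms (4/7)
5. 1714.286ms @ 16/7 + 857.143ms (8/7)
6. 2571.429ms @ 24/7 + 428.571ms (4/7)
7. 3000.0ms @ 4 + 1500.0ms (2)
8. 4500.0ms @ 6 + 500.0ms (2/3)
9. 5000.0ms @ 20/3 + 500.0ms (2/3)
10. 5500.0ms @ 22/3 + 500.0ms (2/3)

note 3 onset = 4/7b = 428.571ms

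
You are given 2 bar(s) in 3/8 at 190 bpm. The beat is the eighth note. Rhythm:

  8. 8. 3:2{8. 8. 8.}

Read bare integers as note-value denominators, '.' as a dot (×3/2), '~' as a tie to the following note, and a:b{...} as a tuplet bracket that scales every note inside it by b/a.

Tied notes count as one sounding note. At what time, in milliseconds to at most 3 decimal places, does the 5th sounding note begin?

note 5 onset = 5b = 1578.947ms

1. 0.0ms @ 0 + 473.684ms (3/2)
2. 473.684ms @ 3/2 + 473.684ms (3/2)
3. 947.368ms @ 3 + 315.789ms (1)
4. 1263.158ms @ 4 + 315.789ms (1)
5. 1578.947ms @ 5 + 315.789ms (1)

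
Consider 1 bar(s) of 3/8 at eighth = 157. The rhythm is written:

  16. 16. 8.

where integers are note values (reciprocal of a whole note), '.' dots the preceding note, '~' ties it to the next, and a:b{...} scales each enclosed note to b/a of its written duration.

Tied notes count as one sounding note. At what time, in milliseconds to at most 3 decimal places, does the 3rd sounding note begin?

note 3 onset = 3/2b = 573.248ms

1. 0.0ms @ 0 + 286.624ms (3/4)
2. 286.624ms @ 3/4 + 286.624ms (3/4)
3. 573.248ms @ 3/2 + 573.248ms (3/2)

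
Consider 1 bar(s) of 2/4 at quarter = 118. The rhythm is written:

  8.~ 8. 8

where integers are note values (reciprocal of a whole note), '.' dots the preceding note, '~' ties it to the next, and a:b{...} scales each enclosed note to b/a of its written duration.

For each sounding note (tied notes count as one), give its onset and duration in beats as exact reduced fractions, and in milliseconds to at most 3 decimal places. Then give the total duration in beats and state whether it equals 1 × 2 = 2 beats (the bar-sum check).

1) 0.0ms=0b +762.712ms=3/2b
2) 762.712ms=3/2b +254.237ms=1/2b
Σ=2b of 2 (118bpm 2/4) — PASS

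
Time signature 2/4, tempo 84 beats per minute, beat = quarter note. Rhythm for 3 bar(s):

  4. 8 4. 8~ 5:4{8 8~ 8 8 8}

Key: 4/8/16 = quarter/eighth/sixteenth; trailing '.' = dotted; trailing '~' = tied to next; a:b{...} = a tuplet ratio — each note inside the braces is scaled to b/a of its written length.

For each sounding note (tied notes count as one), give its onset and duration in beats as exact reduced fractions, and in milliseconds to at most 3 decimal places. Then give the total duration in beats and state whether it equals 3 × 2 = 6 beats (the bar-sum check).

1) 0.0ms=0b +1071.429ms=3/2b
2) 1071.429ms=3/2b +357.143ms=1/2b
3) 1428.571ms=2b +1071.429ms=3/2b
4) 2500.0ms=7/2b +642.857ms=9/10b
5) 3142.857ms=22/5b +571.429ms=4/5b
6) 3714.286ms=26/5b +285.714ms=2/5b
7) 4000.0ms=28/5b +285.714ms=2/5b
Σ=6b of 6 (84bpm 2/4) — PASS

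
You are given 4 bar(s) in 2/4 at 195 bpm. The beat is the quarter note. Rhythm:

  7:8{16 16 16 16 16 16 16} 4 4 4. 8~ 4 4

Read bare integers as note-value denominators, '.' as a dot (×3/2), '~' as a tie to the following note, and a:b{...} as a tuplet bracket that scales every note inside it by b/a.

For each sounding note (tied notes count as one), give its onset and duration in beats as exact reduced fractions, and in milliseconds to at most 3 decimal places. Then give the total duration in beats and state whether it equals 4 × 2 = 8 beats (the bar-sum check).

1) 0.0ms=0b +87.912ms=2/7b
2) 87.912ms=2/7b +87.912ms=2/7b
3) 175.824ms=4/7b +87.912ms=2/7b
4) 263.736ms=6/7b +87.912ms=2/7b
5) 351.648ms=8/7b +87.912ms=2/7b
6) 439.56ms=10/7b +87.912ms=2/7b
7) 527.473ms=12/7b +87.912ms=2/7b
8) 615.385ms=2b +307.692ms=1b
9) 923.077ms=3b +307.692ms=1b
10) 1230.769ms=4b +461.538ms=3/2b
11) 1692.308ms=11/2b +461.538ms=3/2b
12) 2153.846ms=7b +307.692ms=1b
Σ=8b of 8 (195bpm 2/4) — PASS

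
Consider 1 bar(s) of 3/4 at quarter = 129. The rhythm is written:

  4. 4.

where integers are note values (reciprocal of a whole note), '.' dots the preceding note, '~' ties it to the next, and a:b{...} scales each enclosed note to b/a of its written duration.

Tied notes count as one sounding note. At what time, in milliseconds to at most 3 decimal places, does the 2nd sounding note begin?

note 2 onset = 3/2b = 697.674ms

1. 0.0ms @ 0 + 697.674ms (3/2)
2. 697.674ms @ 3/2 + 697.674ms (3/2)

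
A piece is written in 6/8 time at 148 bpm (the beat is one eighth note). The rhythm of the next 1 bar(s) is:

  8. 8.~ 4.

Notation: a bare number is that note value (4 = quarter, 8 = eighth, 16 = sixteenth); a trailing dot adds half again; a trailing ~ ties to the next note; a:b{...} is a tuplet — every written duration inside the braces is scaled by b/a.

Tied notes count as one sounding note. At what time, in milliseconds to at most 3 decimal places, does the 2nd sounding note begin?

1. 0.0ms @ 0 + 608.108ms (3/2)
2. 608.108ms @ 3/2 + 1824.324ms (9/2)

note 2 onset = 3/2b = 608.108ms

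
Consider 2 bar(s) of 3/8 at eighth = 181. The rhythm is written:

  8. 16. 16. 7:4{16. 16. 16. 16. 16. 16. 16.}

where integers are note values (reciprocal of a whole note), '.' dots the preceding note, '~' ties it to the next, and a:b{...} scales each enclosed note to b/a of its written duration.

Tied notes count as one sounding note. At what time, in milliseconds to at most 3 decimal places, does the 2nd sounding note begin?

note 2 onset = 3/2b = 497.238ms

1. 0.0ms @ 0 + 497.238ms (3/2)
2. 497.238ms @ 3/2 + 248.619ms (3/4)
3. 745.856ms @ 9/4 + 248.619ms (3/4)
4. 994.475ms @ 3 + 142.068ms (3/7)
5. 1136.543ms @ 24/7 + 142.068ms (3/7)
6. 1278.611ms @ 27/7 + 142.068ms (3/7)
7. 1420.679ms @ 30/7 + 142.068ms (3/7)
8. 1562.747ms @ 33/7 + 142.068ms (3/7)
9. 1704.815ms @ 36/7 + 142.068ms (3/7)
10. 1846.882ms @ 39/7 + 142.068ms (3/7)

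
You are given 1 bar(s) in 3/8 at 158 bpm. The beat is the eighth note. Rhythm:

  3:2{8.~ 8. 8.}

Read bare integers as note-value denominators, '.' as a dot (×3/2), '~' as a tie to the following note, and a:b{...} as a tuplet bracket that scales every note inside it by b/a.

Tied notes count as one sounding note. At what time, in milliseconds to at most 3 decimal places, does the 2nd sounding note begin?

note 2 onset = 2b = 759.494ms

1. 0.0ms @ 0 + 759.494ms (2)
2. 759.494ms @ 2 + 379.747ms (1)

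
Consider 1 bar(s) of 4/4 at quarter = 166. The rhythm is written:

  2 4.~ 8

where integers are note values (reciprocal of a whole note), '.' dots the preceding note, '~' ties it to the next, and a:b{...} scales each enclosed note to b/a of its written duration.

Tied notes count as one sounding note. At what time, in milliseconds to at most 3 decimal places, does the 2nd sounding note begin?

1. 0.0ms @ 0 + 722.892ms (2)
2. 722.892ms @ 2 + 722.892ms (2)

note 2 onset = 2b = 722.892ms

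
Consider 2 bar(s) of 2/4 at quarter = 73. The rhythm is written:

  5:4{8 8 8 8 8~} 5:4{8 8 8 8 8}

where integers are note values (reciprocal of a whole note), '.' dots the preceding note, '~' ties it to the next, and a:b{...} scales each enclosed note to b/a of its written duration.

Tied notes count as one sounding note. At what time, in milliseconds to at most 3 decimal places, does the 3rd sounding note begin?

1. 0.0ms @ 0 + 328.767ms (2/5)
2. 328.767ms @ 2/5 + 328.767ms (2/5)
3. 657.534ms @ 4/5 + 328.767ms (2/5)
4. 986.301ms @ 6/5 + 328.767ms (2/5)
5. 1315.068ms @ 8/5 + 657.534ms (4/5)
6. 1972.603ms @ 12/5 + 328.767ms (2/5)
7. 2301.37ms @ 14/5 + 328.767ms (2/5)
8. 2630.137ms @ 16/5 + 328.767ms (2/5)
9. 2958.904ms @ 18/5 + 328.767ms (2/5)

note 3 onset = 4/5b = 657.534ms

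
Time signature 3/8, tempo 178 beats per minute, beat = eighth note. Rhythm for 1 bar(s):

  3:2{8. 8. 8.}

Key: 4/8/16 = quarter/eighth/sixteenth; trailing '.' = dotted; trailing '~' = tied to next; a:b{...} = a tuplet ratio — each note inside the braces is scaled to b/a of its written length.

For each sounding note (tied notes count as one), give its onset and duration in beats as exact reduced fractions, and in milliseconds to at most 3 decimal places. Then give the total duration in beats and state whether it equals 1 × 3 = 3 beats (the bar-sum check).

1) 0.0ms=0b +337.079ms=1b
2) 337.079ms=1b +337.079ms=1b
3) 674.157ms=2b +337.079ms=1b
Σ=3b of 3 (178bpm 3/8) — PASS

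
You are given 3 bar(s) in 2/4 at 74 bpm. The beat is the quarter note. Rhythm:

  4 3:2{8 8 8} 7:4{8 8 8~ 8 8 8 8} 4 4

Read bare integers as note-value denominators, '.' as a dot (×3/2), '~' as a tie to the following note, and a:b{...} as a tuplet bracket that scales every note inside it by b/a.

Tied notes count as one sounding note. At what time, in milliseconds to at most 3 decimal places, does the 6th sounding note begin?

1. 0.0ms @ 0 + 810.811ms (1)
2. 810.811ms @ 1 + 270.27ms (1/3)
3. 1081.081ms @ 4/3 + 270.27ms (1/3)
4. 1351.351ms @ 5/3 + 270.27ms (1/3)
5. 1621.622ms @ 2 + 231.66ms (2/7)
6. 1853.282ms @ 16/7 + 231.66ms (2/7)
7. 2084.942ms @ 18/7 + 463.32ms (4/7)
8. 2548.263ms @ 22/7 + 231.66ms (2/7)
9. 2779.923ms @ 24/7 + 231.66ms (2/7)
10. 3011.583ms @ 26/7 + 231.66ms (2/7)
11. 3243.243ms @ 4 + 810.811ms (1)
12. 4054.054ms @ 5 + 810.811ms (1)

note 6 onset = 16/7b = 1853.282ms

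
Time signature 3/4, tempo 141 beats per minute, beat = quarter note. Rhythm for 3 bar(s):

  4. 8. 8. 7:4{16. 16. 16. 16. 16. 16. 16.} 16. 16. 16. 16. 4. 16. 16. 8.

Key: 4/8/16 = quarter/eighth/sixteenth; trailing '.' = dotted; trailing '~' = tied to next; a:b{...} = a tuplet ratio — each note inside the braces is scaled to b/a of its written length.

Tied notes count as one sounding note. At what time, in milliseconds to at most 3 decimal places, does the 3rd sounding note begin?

1. 0.0ms @ 0 + 638.298ms (3/2)
2. 638.298ms @ 3/2 + 319.149ms (3/4)
3. 957.447ms @ 9/4 + 319.149ms (3/4)
4. 1276.596ms @ 3 + 91.185ms (3/14)
5. 1367.781ms @ 45/14 + 91.185ms (3/14)
6. 1458.967ms @ 24/7 + 91.185ms (3/14)
7. 1550.152ms @ 51/14 + 91.185ms (3/14)
8. 1641.337ms @ 27/7 + 91.185ms (3/14)
9. 1732.523ms @ 57/14 + 91.185ms (3/14)
10. 1823.708ms @ 30/7 + 91.185ms (3/14)
11. 1914.894ms @ 9/2 + 159.574ms (3/8)
12. 2074.468ms @ 39/8 + 159.574ms (3/8)
13. 2234.043ms @ 21/4 + 159.574ms (3/8)
14. 2393.617ms @ 45/8 + 159.574ms (3/8)
15. 2553.191ms @ 6 + 638.298ms (3/2)
16. 3191.489ms @ 15/2 + 159.574ms (3/8)
17. 3351.064ms @ 63/8 + 159.574ms (3/8)
18. 3510.638ms @ 33/4 + 319.149ms (3/4)

note 3 onset = 9/4b = 957.447ms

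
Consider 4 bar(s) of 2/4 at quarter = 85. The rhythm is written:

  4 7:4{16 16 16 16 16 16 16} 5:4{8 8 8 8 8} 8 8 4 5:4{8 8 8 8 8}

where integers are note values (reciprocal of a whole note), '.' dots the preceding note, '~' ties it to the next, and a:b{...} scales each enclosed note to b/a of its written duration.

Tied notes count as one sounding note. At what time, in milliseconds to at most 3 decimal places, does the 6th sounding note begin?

note 6 onset = 11/7b = 1109.244ms

1. 0.0ms @ 0 + 705.882ms (1)
2. 705.882ms @ 1 + 100.84ms (1/7)
3. 806.723ms @ 8/7 + 100.84ms (1/7)
4. 907.563ms @ 9/7 + 100.84ms (1/7)
5. 1008.403ms @ 10/7 + 100.84ms (1/7)
6. 1109.244ms @ 11/7 + 100.84ms (1/7)
7. 1210.084ms @ 12/7 + 100.84ms (1/7)
8. 1310.924ms @ 13/7 + 100.84ms (1/7)
9. 1411.765ms @ 2 + 282.353ms (2/5)
10. 1694.118ms @ 12/5 + 282.353ms (2/5)
11. 1976.471ms @ 14/5 + 282.353ms (2/5)
12. 2258.824ms @ 16/5 + 282.353ms (2/5)
13. 2541.176ms @ 18/5 + 282.353ms (2/5)
14. 2823.529ms @ 4 + 352.941ms (1/2)
15. 3176.471ms @ 9/2 + 352.941ms (1/2)
16. 3529.412ms @ 5 + 705.882ms (1)
17. 4235.294ms @ 6 + 282.353ms (2/5)
18. 4517.647ms @ 32/5 + 282.353ms (2/5)
19. 4800.0ms @ 34/5 + 282.353ms (2/5)
20. 5082.353ms @ 36/5 + 282.353ms (2/5)
21. 5364.706ms @ 38/5 + 282.353ms (2/5)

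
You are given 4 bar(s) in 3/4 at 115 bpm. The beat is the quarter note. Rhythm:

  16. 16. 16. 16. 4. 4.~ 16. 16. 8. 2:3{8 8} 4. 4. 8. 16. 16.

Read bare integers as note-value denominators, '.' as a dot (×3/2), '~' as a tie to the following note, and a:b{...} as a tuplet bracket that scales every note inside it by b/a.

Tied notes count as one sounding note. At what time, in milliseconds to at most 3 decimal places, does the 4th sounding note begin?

1. 0.0ms @ 0 + 195.652ms (3/8)
2. 195.652ms @ 3/8 + 195.652ms (3/8)
3. 391.304ms @ 3/4 + 195.652ms (3/8)
4. 586.957ms @ 9/8 + 195.652ms (3/8)
5. 782.609ms @ 3/2 + 782.609ms (3/2)
6. 1565.217ms @ 3 + 978.261ms (15/8)
7. 2543.478ms @ 39/8 + 195.652ms (3/8)
8. 2739.13ms @ 21/4 + 391.304ms (3/4)
9. 3130.435ms @ 6 + 391.304ms (3/4)
10. 3521.739ms @ 27/4 + 391.304ms (3/4)
11. 3913.043ms @ 15/2 + 782.609ms (3/2)
12. 4695.652ms @ 9 + 782.609ms (3/2)
13. 5478.261ms @ 21/2 + 391.304ms (3/4)
14. 5869.565ms @ 45/4 + 195.652ms (3/8)
15. 6065.217ms @ 93/8 + 195.652ms (3/8)

note 4 onset = 9/8b = 586.957ms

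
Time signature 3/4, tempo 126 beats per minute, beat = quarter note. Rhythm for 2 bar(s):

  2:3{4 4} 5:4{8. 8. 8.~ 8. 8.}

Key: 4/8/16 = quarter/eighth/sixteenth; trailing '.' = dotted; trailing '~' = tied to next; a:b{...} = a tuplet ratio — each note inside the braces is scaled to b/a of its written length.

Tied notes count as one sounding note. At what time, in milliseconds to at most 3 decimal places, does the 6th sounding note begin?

1. 0.0ms @ 0 + 714.286ms (3/2)
2. 714.286ms @ 3/2 + 714.286ms (3/2)
3. 1428.571ms @ 3 + 285.714ms (3/5)
4. 1714.286ms @ 18/5 + 285.714ms (3/5)
5. 2000.0ms @ 21/5 + 571.429ms (6/5)
6. 2571.429ms @ 27/5 + 285.714ms (3/5)

note 6 onset = 27/5b = 2571.429ms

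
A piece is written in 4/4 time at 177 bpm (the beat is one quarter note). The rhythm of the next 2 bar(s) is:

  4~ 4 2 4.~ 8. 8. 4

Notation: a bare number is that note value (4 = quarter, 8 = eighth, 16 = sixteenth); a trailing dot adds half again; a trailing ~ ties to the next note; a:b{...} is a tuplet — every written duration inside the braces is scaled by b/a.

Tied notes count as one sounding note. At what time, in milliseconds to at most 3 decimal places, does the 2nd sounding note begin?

1. 0.0ms @ 0 + 677.966ms (2)
2. 677.966ms @ 2 + 677.966ms (2)
3. 1355.932ms @ 4 + 762.712ms (9/4)
4. 2118.644ms @ 25/4 + 254.237ms (3/4)
5. 2372.881ms @ 7 + 338.983ms (1)

note 2 onset = 2b = 677.966ms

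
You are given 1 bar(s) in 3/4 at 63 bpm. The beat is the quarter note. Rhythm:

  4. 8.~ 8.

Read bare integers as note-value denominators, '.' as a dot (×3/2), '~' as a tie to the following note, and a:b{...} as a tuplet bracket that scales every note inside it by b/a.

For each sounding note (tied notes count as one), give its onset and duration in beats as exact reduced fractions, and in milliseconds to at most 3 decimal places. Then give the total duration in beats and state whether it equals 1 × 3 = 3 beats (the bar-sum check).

1) 0.0ms=0b +1428.571ms=3/2b
2) 1428.571ms=3/2b +1428.571ms=3/2b
Σ=3b of 3 (63bpm 3/4) — PASS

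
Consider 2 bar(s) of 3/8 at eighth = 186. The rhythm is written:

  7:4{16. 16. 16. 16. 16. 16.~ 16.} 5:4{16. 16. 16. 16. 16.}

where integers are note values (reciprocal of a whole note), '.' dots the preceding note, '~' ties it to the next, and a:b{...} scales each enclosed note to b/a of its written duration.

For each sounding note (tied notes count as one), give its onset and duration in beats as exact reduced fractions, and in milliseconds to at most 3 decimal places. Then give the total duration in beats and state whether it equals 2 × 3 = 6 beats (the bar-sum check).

1) 0.0ms=0b +138.249ms=3/7b
2) 138.249ms=3/7b +138.249ms=3/7b
3) 276.498ms=6/7b +138.249ms=3/7b
4) 414.747ms=9/7b +138.249ms=3/7b
5) 552.995ms=12/7b +138.249ms=3/7b
6) 691.244ms=15/7b +276.498ms=6/7b
7) 967.742ms=3b +193.548ms=3/5b
8) 1161.29ms=18/5b +193.548ms=3/5b
9) 1354.839ms=21/5b +193.548ms=3/5b
10) 1548.387ms=24/5b +193.548ms=3/5b
11) 1741.935ms=27/5b +193.548ms=3/5b
Σ=6b of 6 (186bpm 3/8) — PASS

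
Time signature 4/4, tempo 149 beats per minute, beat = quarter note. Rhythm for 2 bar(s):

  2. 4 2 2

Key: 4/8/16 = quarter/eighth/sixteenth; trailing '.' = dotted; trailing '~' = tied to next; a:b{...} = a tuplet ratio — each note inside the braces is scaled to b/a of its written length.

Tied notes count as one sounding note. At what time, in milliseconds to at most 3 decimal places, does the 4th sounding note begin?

note 4 onset = 6b = 2416.107ms

1. 0.0ms @ 0 + 1208.054ms (3)
2. 1208.054ms @ 3 + 402.685ms (1)
3. 1610.738ms @ 4 + 805.369ms (2)
4. 2416.107ms @ 6 + 805.369ms (2)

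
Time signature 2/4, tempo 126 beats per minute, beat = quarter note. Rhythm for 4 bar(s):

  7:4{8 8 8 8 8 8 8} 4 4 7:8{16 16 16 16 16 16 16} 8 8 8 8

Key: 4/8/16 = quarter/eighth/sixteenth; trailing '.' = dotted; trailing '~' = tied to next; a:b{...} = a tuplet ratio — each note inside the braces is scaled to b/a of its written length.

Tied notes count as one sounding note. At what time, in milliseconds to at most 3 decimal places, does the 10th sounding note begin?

note 10 onset = 4b = 1904.762ms

1. 0.0ms @ 0 + 136.054ms (2/7)
2. 136.054ms @ 2/7 + 136.054ms (2/7)
3. 272.109ms @ 4/7 + 136.054ms (2/7)
4. 408.163ms @ 6/7 + 136.054ms (2/7)
5. 544.218ms @ 8/7 + 136.054ms (2/7)
6. 680.272ms @ 10/7 + 136.054ms (2/7)
7. 816.327ms @ 12/7 + 136.054ms (2/7)
8. 952.381ms @ 2 + 476.19ms (1)
9. 1428.571ms @ 3 + 476.19ms (1)
10. 1904.762ms @ 4 + 136.054ms (2/7)
11. 2040.816ms @ 30/7 + 136.054ms (2/7)
12. 2176.871ms @ 32/7 + 136.054ms (2/7)
13. 2312.925ms @ 34/7 + 136.054ms (2/7)
14. 2448.98ms @ 36/7 + 136.054ms (2/7)
15. 2585.034ms @ 38/7 + 136.054ms (2/7)
16. 2721.088ms @ 40/7 + 136.054ms (2/7)
17. 2857.143ms @ 6 + 238.095ms (1/2)
18. 3095.238ms @ 13/2 + 238.095ms (1/2)
19. 3333.333ms @ 7 + 238.095ms (1/2)
20. 3571.429ms @ 15/2 + 238.095ms (1/2)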